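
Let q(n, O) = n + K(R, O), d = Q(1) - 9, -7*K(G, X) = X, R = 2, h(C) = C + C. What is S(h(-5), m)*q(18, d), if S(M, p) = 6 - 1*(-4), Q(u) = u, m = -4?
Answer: 1340/7 ≈ 191.43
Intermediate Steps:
h(C) = 2*C
K(G, X) = -X/7
S(M, p) = 10 (S(M, p) = 6 + 4 = 10)
d = -8 (d = 1 - 9 = -8)
q(n, O) = n - O/7
S(h(-5), m)*q(18, d) = 10*(18 - ⅐*(-8)) = 10*(18 + 8/7) = 10*(134/7) = 1340/7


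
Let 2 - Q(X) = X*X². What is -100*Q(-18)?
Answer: -583400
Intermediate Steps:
Q(X) = 2 - X³ (Q(X) = 2 - X*X² = 2 - X³)
-100*Q(-18) = -100*(2 - 1*(-18)³) = -100*(2 - 1*(-5832)) = -100*(2 + 5832) = -100*5834 = -583400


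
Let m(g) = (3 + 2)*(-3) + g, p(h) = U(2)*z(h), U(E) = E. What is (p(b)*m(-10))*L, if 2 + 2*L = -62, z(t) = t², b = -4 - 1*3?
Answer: 78400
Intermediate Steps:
b = -7 (b = -4 - 3 = -7)
L = -32 (L = -1 + (½)*(-62) = -1 - 31 = -32)
p(h) = 2*h²
m(g) = -15 + g (m(g) = 5*(-3) + g = -15 + g)
(p(b)*m(-10))*L = ((2*(-7)²)*(-15 - 10))*(-32) = ((2*49)*(-25))*(-32) = (98*(-25))*(-32) = -2450*(-32) = 78400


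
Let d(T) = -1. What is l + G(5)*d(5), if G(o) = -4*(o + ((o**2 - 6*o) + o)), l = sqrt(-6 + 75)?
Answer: 20 + sqrt(69) ≈ 28.307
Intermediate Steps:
l = sqrt(69) ≈ 8.3066
G(o) = -4*o**2 + 16*o (G(o) = -4*(o + (o**2 - 5*o)) = -4*(o**2 - 4*o) = -4*o**2 + 16*o)
l + G(5)*d(5) = sqrt(69) + (4*5*(4 - 1*5))*(-1) = sqrt(69) + (4*5*(4 - 5))*(-1) = sqrt(69) + (4*5*(-1))*(-1) = sqrt(69) - 20*(-1) = sqrt(69) + 20 = 20 + sqrt(69)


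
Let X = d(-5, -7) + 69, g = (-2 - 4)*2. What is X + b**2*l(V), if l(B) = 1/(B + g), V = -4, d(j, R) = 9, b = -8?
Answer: 74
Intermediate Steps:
g = -12 (g = -6*2 = -12)
X = 78 (X = 9 + 69 = 78)
l(B) = 1/(-12 + B) (l(B) = 1/(B - 12) = 1/(-12 + B))
X + b**2*l(V) = 78 + (-8)**2/(-12 - 4) = 78 + 64/(-16) = 78 + 64*(-1/16) = 78 - 4 = 74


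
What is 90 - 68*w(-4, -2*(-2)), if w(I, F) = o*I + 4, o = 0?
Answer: -182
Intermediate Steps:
w(I, F) = 4 (w(I, F) = 0*I + 4 = 0 + 4 = 4)
90 - 68*w(-4, -2*(-2)) = 90 - 68*4 = 90 - 272 = -182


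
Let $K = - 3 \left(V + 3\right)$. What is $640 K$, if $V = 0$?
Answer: $-5760$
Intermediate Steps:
$K = -9$ ($K = - 3 \left(0 + 3\right) = \left(-3\right) 3 = -9$)
$640 K = 640 \left(-9\right) = -5760$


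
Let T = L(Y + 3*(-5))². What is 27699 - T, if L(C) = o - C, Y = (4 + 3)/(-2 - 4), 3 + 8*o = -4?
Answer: 15819935/576 ≈ 27465.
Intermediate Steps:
o = -7/8 (o = -3/8 + (⅛)*(-4) = -3/8 - ½ = -7/8 ≈ -0.87500)
Y = -7/6 (Y = 7/(-6) = 7*(-⅙) = -7/6 ≈ -1.1667)
L(C) = -7/8 - C
T = 134689/576 (T = (-7/8 - (-7/6 + 3*(-5)))² = (-7/8 - (-7/6 - 15))² = (-7/8 - 1*(-97/6))² = (-7/8 + 97/6)² = (367/24)² = 134689/576 ≈ 233.83)
27699 - T = 27699 - 1*134689/576 = 27699 - 134689/576 = 15819935/576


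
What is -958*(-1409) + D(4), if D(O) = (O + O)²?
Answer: 1349886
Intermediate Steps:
D(O) = 4*O² (D(O) = (2*O)² = 4*O²)
-958*(-1409) + D(4) = -958*(-1409) + 4*4² = 1349822 + 4*16 = 1349822 + 64 = 1349886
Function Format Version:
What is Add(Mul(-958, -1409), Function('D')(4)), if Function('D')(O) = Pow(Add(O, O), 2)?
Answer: 1349886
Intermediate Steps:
Function('D')(O) = Mul(4, Pow(O, 2)) (Function('D')(O) = Pow(Mul(2, O), 2) = Mul(4, Pow(O, 2)))
Add(Mul(-958, -1409), Function('D')(4)) = Add(Mul(-958, -1409), Mul(4, Pow(4, 2))) = Add(1349822, Mul(4, 16)) = Add(1349822, 64) = 1349886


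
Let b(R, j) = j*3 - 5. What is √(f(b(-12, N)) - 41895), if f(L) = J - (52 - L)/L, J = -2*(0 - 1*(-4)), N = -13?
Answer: I*√5069999/11 ≈ 204.7*I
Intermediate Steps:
J = -8 (J = -2*(0 + 4) = -2*4 = -8)
b(R, j) = -5 + 3*j (b(R, j) = 3*j - 5 = -5 + 3*j)
f(L) = -8 - (52 - L)/L
√(f(b(-12, N)) - 41895) = √((-7 - 52/(-5 + 3*(-13))) - 41895) = √((-7 - 52/(-5 - 39)) - 41895) = √((-7 - 52/(-44)) - 41895) = √((-7 - 52*(-1/44)) - 41895) = √((-7 + 13/11) - 41895) = √(-64/11 - 41895) = √(-460909/11) = I*√5069999/11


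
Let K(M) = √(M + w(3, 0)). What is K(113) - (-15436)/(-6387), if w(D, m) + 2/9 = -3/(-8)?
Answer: -15436/6387 + √16294/12 ≈ 8.2206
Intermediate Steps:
w(D, m) = 11/72 (w(D, m) = -2/9 - 3/(-8) = -2/9 - 3*(-⅛) = -2/9 + 3/8 = 11/72)
K(M) = √(11/72 + M) (K(M) = √(M + 11/72) = √(11/72 + M))
K(113) - (-15436)/(-6387) = √(22 + 144*113)/12 - (-15436)/(-6387) = √(22 + 16272)/12 - (-15436)*(-1)/6387 = √16294/12 - 1*15436/6387 = √16294/12 - 15436/6387 = -15436/6387 + √16294/12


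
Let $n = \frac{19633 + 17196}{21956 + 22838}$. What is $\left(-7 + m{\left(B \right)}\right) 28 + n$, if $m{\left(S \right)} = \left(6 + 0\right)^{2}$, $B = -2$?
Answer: $\frac{36409557}{44794} \approx 812.82$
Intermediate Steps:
$m{\left(S \right)} = 36$ ($m{\left(S \right)} = 6^{2} = 36$)
$n = \frac{36829}{44794} \approx 0.82219$
$\left(-7 + m{\left(B \right)}\right) 28 + n = \left(-7 + 36\right) 28 + \frac{36829}{44794} = 29 \cdot 28 + \frac{36829}{44794} = 812 + \frac{36829}{44794} = \frac{36409557}{44794}$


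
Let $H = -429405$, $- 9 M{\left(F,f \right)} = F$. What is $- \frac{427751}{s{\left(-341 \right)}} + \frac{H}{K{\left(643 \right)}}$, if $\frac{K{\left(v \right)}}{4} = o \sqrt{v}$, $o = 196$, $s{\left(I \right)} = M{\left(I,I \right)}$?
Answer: $- \frac{3849759}{341} - \frac{429405 \sqrt{643}}{504112} \approx -11311.0$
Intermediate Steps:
$M{\left(F,f \right)} = - \frac{F}{9}$
$s{\left(I \right)} = - \frac{I}{9}$
$K{\left(v \right)} = 784 \sqrt{v}$ ($K{\left(v \right)} = 4 \cdot 196 \sqrt{v} = 784 \sqrt{v}$)
$- \frac{427751}{s{\left(-341 \right)}} + \frac{H}{K{\left(643 \right)}} = - \frac{427751}{\left(- \frac{1}{9}\right) \left(-341\right)} - \frac{429405}{784 \sqrt{643}} = - \frac{427751}{\frac{341}{9}} - 429405 \frac{\sqrt{643}}{504112} = \left(-427751\right) \frac{9}{341} - \frac{429405 \sqrt{643}}{504112} = - \frac{3849759}{341} - \frac{429405 \sqrt{643}}{504112}$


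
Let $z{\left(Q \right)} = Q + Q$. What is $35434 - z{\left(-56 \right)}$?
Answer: $35546$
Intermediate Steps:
$z{\left(Q \right)} = 2 Q$
$35434 - z{\left(-56 \right)} = 35434 - 2 \left(-56\right) = 35434 - -112 = 35434 + 112 = 35546$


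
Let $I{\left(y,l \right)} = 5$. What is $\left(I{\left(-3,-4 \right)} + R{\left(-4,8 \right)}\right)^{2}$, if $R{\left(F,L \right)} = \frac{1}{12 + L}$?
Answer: $\frac{10201}{400} \approx 25.503$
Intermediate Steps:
$\left(I{\left(-3,-4 \right)} + R{\left(-4,8 \right)}\right)^{2} = \left(5 + \frac{1}{12 + 8}\right)^{2} = \left(5 + \frac{1}{20}\right)^{2} = \left(\frac{101}{20}\right)^{2} = \frac{10201}{400}$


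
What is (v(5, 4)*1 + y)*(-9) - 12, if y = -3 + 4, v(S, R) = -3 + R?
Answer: -30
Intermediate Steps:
y = 1
(v(5, 4)*1 + y)*(-9) - 12 = ((-3 + 4)*1 + 1)*(-9) - 12 = (1*1 + 1)*(-9) - 12 = (1 + 1)*(-9) - 12 = 2*(-9) - 12 = -18 - 12 = -30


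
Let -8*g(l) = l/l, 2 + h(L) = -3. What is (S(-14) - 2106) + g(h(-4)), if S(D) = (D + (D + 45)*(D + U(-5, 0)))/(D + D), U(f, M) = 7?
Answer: -16783/8 ≈ -2097.9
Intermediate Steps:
h(L) = -5 (h(L) = -2 - 3 = -5)
g(l) = -⅛ (g(l) = -l/(8*l) = -⅛*1 = -⅛)
S(D) = (D + (7 + D)*(45 + D))/(2*D) (S(D) = (D + (D + 45)*(D + 7))/(D + D) = (D + (45 + D)*(7 + D))/((2*D)) = (D + (7 + D)*(45 + D))*(1/(2*D)) = (D + (7 + D)*(45 + D))/(2*D))
(S(-14) - 2106) + g(h(-4)) = ((½)*(315 - 14*(53 - 14))/(-14) - 2106) - ⅛ = ((½)*(-1/14)*(315 - 14*39) - 2106) - ⅛ = ((½)*(-1/14)*(315 - 546) - 2106) - ⅛ = ((½)*(-1/14)*(-231) - 2106) - ⅛ = (33/4 - 2106) - ⅛ = -8391/4 - ⅛ = -16783/8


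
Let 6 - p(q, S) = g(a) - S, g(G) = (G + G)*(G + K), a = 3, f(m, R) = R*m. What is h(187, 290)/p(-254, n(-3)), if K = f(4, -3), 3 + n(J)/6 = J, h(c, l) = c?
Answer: 187/24 ≈ 7.7917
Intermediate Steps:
n(J) = -18 + 6*J
K = -12 (K = -3*4 = -12)
g(G) = 2*G*(-12 + G) (g(G) = (G + G)*(G - 12) = (2*G)*(-12 + G) = 2*G*(-12 + G))
p(q, S) = 60 + S (p(q, S) = 6 - (2*3*(-12 + 3) - S) = 6 - (2*3*(-9) - S) = 6 - (-54 - S) = 6 + (54 + S) = 60 + S)
h(187, 290)/p(-254, n(-3)) = 187/(60 + (-18 + 6*(-3))) = 187/(60 + (-18 - 18)) = 187/(60 - 36) = 187/24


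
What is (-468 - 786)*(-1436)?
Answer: 1800744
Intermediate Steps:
(-468 - 786)*(-1436) = -1254*(-1436) = 1800744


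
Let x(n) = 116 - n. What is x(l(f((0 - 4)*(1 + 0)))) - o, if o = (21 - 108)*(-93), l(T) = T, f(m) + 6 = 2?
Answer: -7971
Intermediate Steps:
f(m) = -4 (f(m) = -6 + 2 = -4)
o = 8091 (o = -87*(-93) = 8091)
x(l(f((0 - 4)*(1 + 0)))) - o = (116 - 1*(-4)) - 1*8091 = (116 + 4) - 8091 = 120 - 8091 = -7971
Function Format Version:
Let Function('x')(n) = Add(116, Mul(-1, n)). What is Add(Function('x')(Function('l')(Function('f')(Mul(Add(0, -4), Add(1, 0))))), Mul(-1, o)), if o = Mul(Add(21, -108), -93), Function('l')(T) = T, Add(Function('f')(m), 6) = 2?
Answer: -7971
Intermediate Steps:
Function('f')(m) = -4 (Function('f')(m) = Add(-6, 2) = -4)
o = 8091 (o = Mul(-87, -93) = 8091)
Add(Function('x')(Function('l')(Function('f')(Mul(Add(0, -4), Add(1, 0))))), Mul(-1, o)) = Add(Add(116, Mul(-1, -4)), Mul(-1, 8091)) = Add(Add(116, 4), -8091) = Add(120, -8091) = -7971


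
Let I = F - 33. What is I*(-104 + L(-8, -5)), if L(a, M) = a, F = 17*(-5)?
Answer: 13216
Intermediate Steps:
F = -85
I = -118 (I = -85 - 33 = -118)
I*(-104 + L(-8, -5)) = -118*(-104 - 8) = -118*(-112) = 13216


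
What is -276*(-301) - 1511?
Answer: 81565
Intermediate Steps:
-276*(-301) - 1511 = 83076 - 1511 = 81565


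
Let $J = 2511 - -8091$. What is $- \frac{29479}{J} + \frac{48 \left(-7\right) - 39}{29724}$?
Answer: $- \frac{146701591}{52522308} \approx -2.7931$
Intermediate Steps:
$J = 10602$ ($J = 2511 + 8091 = 10602$)
$- \frac{29479}{J} + \frac{48 \left(-7\right) - 39}{29724} = - \frac{29479}{10602} + \frac{48 \left(-7\right) - 39}{29724} = \left(-29479\right) \frac{1}{10602} + \left(-336 - 39\right) \frac{1}{29724} = - \frac{29479}{10602} - \frac{125}{9908} = - \frac{146701591}{52522308}$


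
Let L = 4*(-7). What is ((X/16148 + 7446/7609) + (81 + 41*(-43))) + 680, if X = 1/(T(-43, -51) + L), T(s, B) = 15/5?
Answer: -3074890864009/3071753300 ≈ -1001.0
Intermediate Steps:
L = -28
T(s, B) = 3 (T(s, B) = 15*(⅕) = 3)
X = -1/25 (X = 1/(3 - 28) = 1/(-25) = -1/25 ≈ -0.040000)
((X/16148 + 7446/7609) + (81 + 41*(-43))) + 680 = ((-1/25/16148 + 7446/7609) + (81 + 41*(-43))) + 680 = ((-1/25*1/16148 + 7446*(1/7609)) + (81 - 1763)) + 680 = ((-1/403700 + 7446/7609) - 1682) + 680 = (3005942591/3071753300 - 1682) + 680 = -5163683108009/3071753300 + 680 = -3074890864009/3071753300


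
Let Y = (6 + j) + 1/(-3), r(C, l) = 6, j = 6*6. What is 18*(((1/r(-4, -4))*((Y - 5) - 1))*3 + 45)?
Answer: 1131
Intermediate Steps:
j = 36
Y = 125/3 (Y = (6 + 36) + 1/(-3) = 42 - 1/3 = 125/3 ≈ 41.667)
18*(((1/r(-4, -4))*((Y - 5) - 1))*3 + 45) = 18*(((1/6)*((125/3 - 5) - 1))*3 + 45) = 18*(((1*(1/6))*(110/3 - 1))*3 + 45) = 18*(((1/6)*(107/3))*3 + 45) = 18*((107/18)*3 + 45) = 18*(107/6 + 45) = 18*(377/6) = 1131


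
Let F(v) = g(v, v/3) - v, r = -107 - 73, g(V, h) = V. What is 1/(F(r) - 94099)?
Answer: -1/94099 ≈ -1.0627e-5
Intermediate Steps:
r = -180
F(v) = 0 (F(v) = v - v = 0)
1/(F(r) - 94099) = 1/(0 - 94099) = 1/(-94099) = -1/94099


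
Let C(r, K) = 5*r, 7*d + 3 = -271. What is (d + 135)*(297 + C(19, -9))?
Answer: 37576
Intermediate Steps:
d = -274/7 (d = -3/7 + (1/7)*(-271) = -3/7 - 271/7 = -274/7 ≈ -39.143)
(d + 135)*(297 + C(19, -9)) = (-274/7 + 135)*(297 + 5*19) = 671*(297 + 95)/7 = (671/7)*392 = 37576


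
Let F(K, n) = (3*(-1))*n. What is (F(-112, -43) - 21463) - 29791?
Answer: -51125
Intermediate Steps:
F(K, n) = -3*n
(F(-112, -43) - 21463) - 29791 = (-3*(-43) - 21463) - 29791 = (129 - 21463) - 29791 = -21334 - 29791 = -51125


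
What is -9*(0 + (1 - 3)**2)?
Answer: -36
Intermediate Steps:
-9*(0 + (1 - 3)**2) = -9*(0 + (-2)**2) = -9*(0 + 4) = -9*4 = -36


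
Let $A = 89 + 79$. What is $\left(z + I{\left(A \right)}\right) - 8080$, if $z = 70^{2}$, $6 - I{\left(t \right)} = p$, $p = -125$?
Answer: $-3049$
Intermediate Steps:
$A = 168$
$I{\left(t \right)} = 131$ ($I{\left(t \right)} = 6 - -125 = 6 + 125 = 131$)
$z = 4900$
$\left(z + I{\left(A \right)}\right) - 8080 = \left(4900 + 131\right) - 8080 = 5031 - 8080 = -3049$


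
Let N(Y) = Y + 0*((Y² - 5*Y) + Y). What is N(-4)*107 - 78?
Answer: -506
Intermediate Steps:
N(Y) = Y (N(Y) = Y + 0*(Y² - 4*Y) = Y + 0 = Y)
N(-4)*107 - 78 = -4*107 - 78 = -428 - 78 = -506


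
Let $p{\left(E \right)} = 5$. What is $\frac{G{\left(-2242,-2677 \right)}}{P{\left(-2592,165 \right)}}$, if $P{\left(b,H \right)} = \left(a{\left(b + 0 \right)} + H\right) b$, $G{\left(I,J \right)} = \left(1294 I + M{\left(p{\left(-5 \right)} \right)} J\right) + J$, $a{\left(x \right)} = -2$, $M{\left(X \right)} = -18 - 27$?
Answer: $\frac{86980}{13203} \approx 6.5879$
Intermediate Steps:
$M{\left(X \right)} = -45$ ($M{\left(X \right)} = -18 - 27 = -45$)
$G{\left(I,J \right)} = - 44 J + 1294 I$ ($G{\left(I,J \right)} = \left(1294 I - 45 J\right) + J = \left(- 45 J + 1294 I\right) + J = - 44 J + 1294 I$)
$P{\left(b,H \right)} = b \left(-2 + H\right)$ ($P{\left(b,H \right)} = \left(-2 + H\right) b = b \left(-2 + H\right)$)
$\frac{G{\left(-2242,-2677 \right)}}{P{\left(-2592,165 \right)}} = \frac{\left(-44\right) \left(-2677\right) + 1294 \left(-2242\right)}{\left(-2592\right) \left(-2 + 165\right)} = \frac{117788 - 2901148}{\left(-2592\right) 163} = - \frac{2783360}{-422496} = \left(-2783360\right) \left(- \frac{1}{422496}\right) = \frac{86980}{13203}$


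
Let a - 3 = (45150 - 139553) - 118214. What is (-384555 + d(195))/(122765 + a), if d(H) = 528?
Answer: 384027/89849 ≈ 4.2741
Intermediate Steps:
a = -212614 (a = 3 + ((45150 - 139553) - 118214) = 3 + (-94403 - 118214) = 3 - 212617 = -212614)
(-384555 + d(195))/(122765 + a) = (-384555 + 528)/(122765 - 212614) = -384027/(-89849) = -384027*(-1/89849) = 384027/89849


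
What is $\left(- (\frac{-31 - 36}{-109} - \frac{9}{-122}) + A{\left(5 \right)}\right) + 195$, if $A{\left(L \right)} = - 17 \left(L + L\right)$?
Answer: $\frac{323295}{13298} \approx 24.312$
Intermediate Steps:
$A{\left(L \right)} = - 34 L$ ($A{\left(L \right)} = - 17 \cdot 2 L = - 34 L$)
$\left(- (\frac{-31 - 36}{-109} - \frac{9}{-122}) + A{\left(5 \right)}\right) + 195 = \left(- (\frac{-31 - 36}{-109} - \frac{9}{-122}) - 170\right) + 195 = \left(- (\left(-31 - 36\right) \left(- \frac{1}{109}\right) - - \frac{9}{122}) - 170\right) + 195 = \left(- (\left(-67\right) \left(- \frac{1}{109}\right) + \frac{9}{122}) - 170\right) + 195 = \left(- (\frac{67}{109} + \frac{9}{122}) - 170\right) + 195 = \left(\left(-1\right) \frac{9155}{13298} - 170\right) + 195 = \left(- \frac{9155}{13298} - 170\right) + 195 = - \frac{2269815}{13298} + 195 = \frac{323295}{13298}$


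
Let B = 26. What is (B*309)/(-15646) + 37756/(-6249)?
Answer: -320467421/48885927 ≈ -6.5554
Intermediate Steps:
(B*309)/(-15646) + 37756/(-6249) = (26*309)/(-15646) + 37756/(-6249) = 8034*(-1/15646) + 37756*(-1/6249) = -4017/7823 - 37756/6249 = -320467421/48885927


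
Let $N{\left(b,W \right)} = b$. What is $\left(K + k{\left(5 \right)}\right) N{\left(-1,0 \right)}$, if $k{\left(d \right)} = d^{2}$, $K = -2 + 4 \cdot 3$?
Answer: $-35$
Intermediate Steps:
$K = 10$ ($K = -2 + 12 = 10$)
$\left(K + k{\left(5 \right)}\right) N{\left(-1,0 \right)} = \left(10 + 5^{2}\right) \left(-1\right) = \left(10 + 25\right) \left(-1\right) = 35 \left(-1\right) = -35$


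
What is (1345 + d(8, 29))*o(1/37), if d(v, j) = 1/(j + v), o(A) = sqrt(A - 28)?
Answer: 149298*I*sqrt(4255)/1369 ≈ 7113.8*I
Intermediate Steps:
o(A) = sqrt(-28 + A)
(1345 + d(8, 29))*o(1/37) = (1345 + 1/(29 + 8))*sqrt(-28 + 1/37) = (1345 + 1/37)*sqrt(-28 + 1/37) = (1345 + 1/37)*sqrt(-1035/37) = 49766*(3*I*sqrt(4255)/37)/37 = 149298*I*sqrt(4255)/1369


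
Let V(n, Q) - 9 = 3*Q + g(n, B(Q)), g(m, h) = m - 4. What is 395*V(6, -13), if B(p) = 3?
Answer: -11060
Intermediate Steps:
g(m, h) = -4 + m
V(n, Q) = 5 + n + 3*Q (V(n, Q) = 9 + (3*Q + (-4 + n)) = 9 + (-4 + n + 3*Q) = 5 + n + 3*Q)
395*V(6, -13) = 395*(5 + 6 + 3*(-13)) = 395*(5 + 6 - 39) = 395*(-28) = -11060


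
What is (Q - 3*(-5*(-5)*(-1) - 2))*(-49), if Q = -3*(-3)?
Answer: -4410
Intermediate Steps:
Q = 9
(Q - 3*(-5*(-5)*(-1) - 2))*(-49) = (9 - 3*(-5*(-5)*(-1) - 2))*(-49) = (9 - 3*(25*(-1) - 2))*(-49) = (9 - 3*(-25 - 2))*(-49) = (9 - 3*(-27))*(-49) = (9 + 81)*(-49) = 90*(-49) = -4410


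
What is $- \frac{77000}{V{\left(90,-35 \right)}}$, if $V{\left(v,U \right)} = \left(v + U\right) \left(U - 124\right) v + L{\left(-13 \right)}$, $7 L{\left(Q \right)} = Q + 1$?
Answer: $\frac{269500}{2754681} \approx 0.097834$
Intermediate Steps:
$L{\left(Q \right)} = \frac{1}{7} + \frac{Q}{7}$ ($L{\left(Q \right)} = \frac{Q + 1}{7} = \frac{1 + Q}{7} = \frac{1}{7} + \frac{Q}{7}$)
$V{\left(v,U \right)} = - \frac{12}{7} + v \left(-124 + U\right) \left(U + v\right)$ ($V{\left(v,U \right)} = \left(v + U\right) \left(U - 124\right) v + \left(\frac{1}{7} + \frac{1}{7} \left(-13\right)\right) = \left(U + v\right) \left(-124 + U\right) v + \left(\frac{1}{7} - \frac{13}{7}\right) = \left(-124 + U\right) \left(U + v\right) v - \frac{12}{7} = v \left(-124 + U\right) \left(U + v\right) - \frac{12}{7} = - \frac{12}{7} + v \left(-124 + U\right) \left(U + v\right)$)
$- \frac{77000}{V{\left(90,-35 \right)}} = - \frac{77000}{- \frac{12}{7} - 124 \cdot 90^{2} - 35 \cdot 90^{2} + 90 \left(-35\right)^{2} - \left(-4340\right) 90} = - \frac{77000}{- \frac{12}{7} - 1004400 - 283500 + 90 \cdot 1225 + 390600} = - \frac{77000}{- \frac{12}{7} - 1004400 - 283500 + 110250 + 390600} = - \frac{77000}{- \frac{5509362}{7}} = \left(-77000\right) \left(- \frac{7}{5509362}\right) = \frac{269500}{2754681}$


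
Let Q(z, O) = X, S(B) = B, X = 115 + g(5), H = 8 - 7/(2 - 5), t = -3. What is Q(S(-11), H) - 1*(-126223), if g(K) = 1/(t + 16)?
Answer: 1642395/13 ≈ 1.2634e+5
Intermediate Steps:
H = 31/3 (H = 8 - 7/(-3) = 8 - ⅓*(-7) = 8 + 7/3 = 31/3 ≈ 10.333)
g(K) = 1/13 (g(K) = 1/(-3 + 16) = 1/13)
X = 1496/13 (X = 115 + 1/13 = 1496/13 ≈ 115.08)
Q(z, O) = 1496/13
Q(S(-11), H) - 1*(-126223) = 1496/13 - 1*(-126223) = 1496/13 + 126223 = 1642395/13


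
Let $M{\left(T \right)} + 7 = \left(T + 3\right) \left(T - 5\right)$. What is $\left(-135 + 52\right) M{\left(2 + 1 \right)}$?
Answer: $1577$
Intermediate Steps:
$M{\left(T \right)} = -7 + \left(-5 + T\right) \left(3 + T\right)$ ($M{\left(T \right)} = -7 + \left(T + 3\right) \left(T - 5\right) = -7 + \left(3 + T\right) \left(-5 + T\right) = -7 + \left(-5 + T\right) \left(3 + T\right)$)
$\left(-135 + 52\right) M{\left(2 + 1 \right)} = \left(-135 + 52\right) \left(-22 + \left(2 + 1\right)^{2} - 2 \left(2 + 1\right)\right) = - 83 \left(-22 + 3^{2} - 6\right) = - 83 \left(-22 + 9 - 6\right) = \left(-83\right) \left(-19\right) = 1577$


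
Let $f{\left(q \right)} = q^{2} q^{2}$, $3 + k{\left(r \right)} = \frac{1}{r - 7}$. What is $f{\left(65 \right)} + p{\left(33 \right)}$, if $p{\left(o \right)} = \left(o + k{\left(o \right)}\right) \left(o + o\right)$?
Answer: $\frac{232083898}{13} \approx 1.7853 \cdot 10^{7}$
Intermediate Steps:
$k{\left(r \right)} = -3 + \frac{1}{-7 + r}$ ($k{\left(r \right)} = -3 + \frac{1}{r - 7} = -3 + \frac{1}{-7 + r}$)
$f{\left(q \right)} = q^{4}$
$p{\left(o \right)} = 2 o \left(o + \frac{22 - 3 o}{-7 + o}\right)$ ($p{\left(o \right)} = \left(o + \frac{22 - 3 o}{-7 + o}\right) \left(o + o\right) = \left(o + \frac{22 - 3 o}{-7 + o}\right) 2 o = 2 o \left(o + \frac{22 - 3 o}{-7 + o}\right)$)
$f{\left(65 \right)} + p{\left(33 \right)} = 65^{4} + 2 \cdot 33 \frac{1}{-7 + 33} \left(22 + 33^{2} - 330\right) = 17850625 + 2 \cdot 33 \cdot \frac{1}{26} \left(22 + 1089 - 330\right) = 17850625 + 2 \cdot 33 \cdot \frac{1}{26} \cdot 781 = 17850625 + \frac{25773}{13} = \frac{232083898}{13}$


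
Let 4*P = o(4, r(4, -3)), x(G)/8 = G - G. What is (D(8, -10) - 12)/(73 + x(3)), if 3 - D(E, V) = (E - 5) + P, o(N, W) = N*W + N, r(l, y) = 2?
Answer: -15/73 ≈ -0.20548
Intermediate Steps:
x(G) = 0 (x(G) = 8*(G - G) = 8*0 = 0)
o(N, W) = N + N*W
P = 3 (P = (4*(1 + 2))/4 = (4*3)/4 = (¼)*12 = 3)
D(E, V) = 5 - E (D(E, V) = 3 - ((E - 5) + 3) = 3 - ((-5 + E) + 3) = 3 - (-2 + E) = 3 + (2 - E) = 5 - E)
(D(8, -10) - 12)/(73 + x(3)) = ((5 - 1*8) - 12)/(73 + 0) = ((5 - 8) - 12)/73 = (-3 - 12)/73 = (1/73)*(-15) = -15/73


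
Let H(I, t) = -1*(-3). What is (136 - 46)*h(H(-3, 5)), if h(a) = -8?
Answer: -720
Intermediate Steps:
H(I, t) = 3
(136 - 46)*h(H(-3, 5)) = (136 - 46)*(-8) = 90*(-8) = -720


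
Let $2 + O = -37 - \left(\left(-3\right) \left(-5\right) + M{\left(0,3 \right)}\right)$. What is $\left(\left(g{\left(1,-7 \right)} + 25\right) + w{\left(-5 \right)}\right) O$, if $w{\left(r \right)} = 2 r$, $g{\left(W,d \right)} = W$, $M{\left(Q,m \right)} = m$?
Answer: $-912$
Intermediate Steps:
$O = -57$ ($O = -2 - \left(40 + 15\right) = -2 - 55 = -57$)
$\left(\left(g{\left(1,-7 \right)} + 25\right) + w{\left(-5 \right)}\right) O = \left(\left(1 + 25\right) + 2 \left(-5\right)\right) \left(-57\right) = \left(26 - 10\right) \left(-57\right) = 16 \left(-57\right) = -912$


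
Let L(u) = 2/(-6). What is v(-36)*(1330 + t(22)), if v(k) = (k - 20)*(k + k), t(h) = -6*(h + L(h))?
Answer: 4838400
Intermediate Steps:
L(u) = -⅓ (L(u) = 2*(-⅙) = -⅓)
t(h) = 2 - 6*h (t(h) = -6*(h - ⅓) = -6*(-⅓ + h) = 2 - 6*h)
v(k) = 2*k*(-20 + k) (v(k) = (-20 + k)*(2*k) = 2*k*(-20 + k))
v(-36)*(1330 + t(22)) = (2*(-36)*(-20 - 36))*(1330 + (2 - 6*22)) = (2*(-36)*(-56))*(1330 + (2 - 132)) = 4032*(1330 - 130) = 4032*1200 = 4838400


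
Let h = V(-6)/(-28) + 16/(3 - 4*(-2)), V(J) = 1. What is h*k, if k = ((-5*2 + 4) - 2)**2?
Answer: 6992/77 ≈ 90.805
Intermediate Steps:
k = 64 (k = ((-10 + 4) - 2)**2 = (-6 - 2)**2 = (-8)**2 = 64)
h = 437/308 (h = 1/(-28) + 16/(3 - 4*(-2)) = 1*(-1/28) + 16/(3 + 8) = -1/28 + 16/11 = 437/308 ≈ 1.4188)
h*k = (437/308)*64 = 6992/77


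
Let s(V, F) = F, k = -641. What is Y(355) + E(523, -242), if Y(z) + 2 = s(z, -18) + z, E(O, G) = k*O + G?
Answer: -335150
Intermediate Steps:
E(O, G) = G - 641*O (E(O, G) = -641*O + G = G - 641*O)
Y(z) = -20 + z (Y(z) = -2 + (-18 + z) = -20 + z)
Y(355) + E(523, -242) = (-20 + 355) + (-242 - 641*523) = 335 + (-242 - 335243) = 335 - 335485 = -335150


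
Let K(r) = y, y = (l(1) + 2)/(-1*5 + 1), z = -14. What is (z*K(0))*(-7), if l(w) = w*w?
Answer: -147/2 ≈ -73.500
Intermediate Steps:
l(w) = w²
y = -¾ (y = (1² + 2)/(-1*5 + 1) = (1 + 2)/(-5 + 1) = 3/(-4) = 3*(-¼) = -¾ ≈ -0.75000)
K(r) = -¾
(z*K(0))*(-7) = -14*(-¾)*(-7) = (21/2)*(-7) = -147/2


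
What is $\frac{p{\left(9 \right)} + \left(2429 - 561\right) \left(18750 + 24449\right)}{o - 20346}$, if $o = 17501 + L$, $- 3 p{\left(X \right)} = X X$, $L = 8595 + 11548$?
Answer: $\frac{80695705}{17298} \approx 4665.0$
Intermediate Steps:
$L = 20143$
$p{\left(X \right)} = - \frac{X^{2}}{3}$ ($p{\left(X \right)} = - \frac{X X}{3} = - \frac{X^{2}}{3}$)
$o = 37644$ ($o = 17501 + 20143 = 37644$)
$\frac{p{\left(9 \right)} + \left(2429 - 561\right) \left(18750 + 24449\right)}{o - 20346} = \frac{- \frac{9^{2}}{3} + \left(2429 - 561\right) \left(18750 + 24449\right)}{37644 - 20346} = \frac{\left(- \frac{1}{3}\right) 81 + 1868 \cdot 43199}{17298} = \left(-27 + 80695732\right) \frac{1}{17298} = 80695705 \cdot \frac{1}{17298} = \frac{80695705}{17298}$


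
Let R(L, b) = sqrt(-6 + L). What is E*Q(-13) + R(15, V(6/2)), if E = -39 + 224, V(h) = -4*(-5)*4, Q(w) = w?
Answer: -2402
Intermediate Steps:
V(h) = 80 (V(h) = 20*4 = 80)
E = 185
E*Q(-13) + R(15, V(6/2)) = 185*(-13) + sqrt(-6 + 15) = -2405 + sqrt(9) = -2405 + 3 = -2402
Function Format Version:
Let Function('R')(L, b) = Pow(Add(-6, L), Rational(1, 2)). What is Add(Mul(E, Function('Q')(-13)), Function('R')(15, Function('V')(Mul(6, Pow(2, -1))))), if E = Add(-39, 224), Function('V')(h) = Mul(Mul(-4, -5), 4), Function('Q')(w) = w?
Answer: -2402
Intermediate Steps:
Function('V')(h) = 80 (Function('V')(h) = Mul(20, 4) = 80)
E = 185
Add(Mul(E, Function('Q')(-13)), Function('R')(15, Function('V')(Mul(6, Pow(2, -1))))) = Add(Mul(185, -13), Pow(Add(-6, 15), Rational(1, 2))) = Add(-2405, Pow(9, Rational(1, 2))) = Add(-2405, 3) = -2402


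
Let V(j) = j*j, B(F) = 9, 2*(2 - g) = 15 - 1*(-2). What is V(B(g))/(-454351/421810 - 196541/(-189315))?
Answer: -1293650354430/622500071 ≈ -2078.2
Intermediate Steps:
g = -13/2 (g = 2 - (15 - 1*(-2))/2 = 2 - (15 + 2)/2 = 2 - 1/2*17 = 2 - 17/2 = -13/2 ≈ -6.5000)
V(j) = j**2
V(B(g))/(-454351/421810 - 196541/(-189315)) = 9**2/(-454351/421810 - 196541/(-189315)) = 81/(-454351*1/421810 - 196541*(-1/189315)) = 81/(-454351/421810 + 196541/189315) = 81/(-622500071/15970992030) = 81*(-15970992030/622500071) = -1293650354430/622500071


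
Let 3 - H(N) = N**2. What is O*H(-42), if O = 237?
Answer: -417357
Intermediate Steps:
H(N) = 3 - N**2
O*H(-42) = 237*(3 - 1*(-42)**2) = 237*(3 - 1*1764) = 237*(3 - 1764) = 237*(-1761) = -417357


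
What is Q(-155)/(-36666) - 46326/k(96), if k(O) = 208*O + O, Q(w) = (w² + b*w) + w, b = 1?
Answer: -20133397/6811728 ≈ -2.9557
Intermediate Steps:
Q(w) = w² + 2*w (Q(w) = (w² + 1*w) + w = (w² + w) + w = (w + w²) + w = w² + 2*w)
k(O) = 209*O
Q(-155)/(-36666) - 46326/k(96) = -155*(2 - 155)/(-36666) - 46326/(209*96) = -155*(-153)*(-1/36666) - 46326/20064 = 23715*(-1/36666) - 46326*1/20064 = -2635/4074 - 7721/3344 = -20133397/6811728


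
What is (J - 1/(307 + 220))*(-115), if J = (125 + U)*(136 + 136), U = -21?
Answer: -1714394125/527 ≈ -3.2531e+6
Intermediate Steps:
J = 28288 (J = (125 - 21)*(136 + 136) = 104*272 = 28288)
(J - 1/(307 + 220))*(-115) = (28288 - 1/(307 + 220))*(-115) = (28288 - 1/527)*(-115) = (14907775/527)*(-115) = -1714394125/527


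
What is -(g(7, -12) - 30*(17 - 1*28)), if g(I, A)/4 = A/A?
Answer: -334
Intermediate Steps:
g(I, A) = 4 (g(I, A) = 4*(A/A) = 4*1 = 4)
-(g(7, -12) - 30*(17 - 1*28)) = -(4 - 30*(17 - 1*28)) = -(4 - 30*(17 - 28)) = -(4 - 30*(-11)) = -(4 + 330) = -1*334 = -334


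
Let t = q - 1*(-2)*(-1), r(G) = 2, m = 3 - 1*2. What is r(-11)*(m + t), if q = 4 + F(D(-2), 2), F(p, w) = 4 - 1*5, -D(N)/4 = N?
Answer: 4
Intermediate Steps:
m = 1 (m = 3 - 2 = 1)
D(N) = -4*N
F(p, w) = -1 (F(p, w) = 4 - 5 = -1)
q = 3 (q = 4 - 1 = 3)
t = 1 (t = 3 - 1*(-2)*(-1) = 3 + 2*(-1) = 3 - 2 = 1)
r(-11)*(m + t) = 2*(1 + 1) = 2*2 = 4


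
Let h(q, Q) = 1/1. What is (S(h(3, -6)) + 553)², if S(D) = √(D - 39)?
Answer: (553 + I*√38)² ≈ 3.0577e+5 + 6818.0*I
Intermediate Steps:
h(q, Q) = 1
S(D) = √(-39 + D)
(S(h(3, -6)) + 553)² = (√(-39 + 1) + 553)² = (√(-38) + 553)² = (I*√38 + 553)² = (553 + I*√38)²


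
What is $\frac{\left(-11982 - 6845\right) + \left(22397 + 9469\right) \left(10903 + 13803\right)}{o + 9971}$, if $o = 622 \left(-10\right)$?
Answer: $\frac{787262569}{3751} \approx 2.0988 \cdot 10^{5}$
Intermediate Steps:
$o = -6220$
$\frac{\left(-11982 - 6845\right) + \left(22397 + 9469\right) \left(10903 + 13803\right)}{o + 9971} = \frac{\left(-11982 - 6845\right) + \left(22397 + 9469\right) \left(10903 + 13803\right)}{-6220 + 9971} = \frac{\left(-11982 - 6845\right) + 31866 \cdot 24706}{3751} = \left(-18827 + 787281396\right) \frac{1}{3751} = 787262569 \cdot \frac{1}{3751} = \frac{787262569}{3751}$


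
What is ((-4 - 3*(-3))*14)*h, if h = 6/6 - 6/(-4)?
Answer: 175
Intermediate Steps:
h = 5/2 (h = 6*(⅙) - 6*(-¼) = 1 + 3/2 = 5/2 ≈ 2.5000)
((-4 - 3*(-3))*14)*h = ((-4 - 3*(-3))*14)*(5/2) = ((-4 + 9)*14)*(5/2) = (5*14)*(5/2) = 70*(5/2) = 175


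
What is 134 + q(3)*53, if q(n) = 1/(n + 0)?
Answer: 455/3 ≈ 151.67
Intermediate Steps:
q(n) = 1/n
134 + q(3)*53 = 134 + 53/3 = 455/3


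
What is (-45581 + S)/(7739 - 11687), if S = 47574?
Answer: -1993/3948 ≈ -0.50481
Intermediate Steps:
(-45581 + S)/(7739 - 11687) = (-45581 + 47574)/(7739 - 11687) = 1993/(-3948) = 1993*(-1/3948) = -1993/3948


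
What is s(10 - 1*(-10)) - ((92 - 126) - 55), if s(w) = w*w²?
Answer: 8089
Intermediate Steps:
s(w) = w³
s(10 - 1*(-10)) - ((92 - 126) - 55) = (10 - 1*(-10))³ - ((92 - 126) - 55) = (10 + 10)³ - (-34 - 55) = 20³ - 1*(-89) = 8000 + 89 = 8089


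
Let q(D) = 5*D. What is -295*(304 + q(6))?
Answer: -98530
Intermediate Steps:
-295*(304 + q(6)) = -295*(304 + 5*6) = -295*(304 + 30) = -295*334 = -98530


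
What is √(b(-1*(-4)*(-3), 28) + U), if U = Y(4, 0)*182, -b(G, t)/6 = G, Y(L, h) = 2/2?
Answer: √254 ≈ 15.937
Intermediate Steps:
Y(L, h) = 1 (Y(L, h) = 2*(½) = 1)
b(G, t) = -6*G
U = 182 (U = 1*182 = 182)
√(b(-1*(-4)*(-3), 28) + U) = √(-6*(-1*(-4))*(-3) + 182) = √(-24*(-3) + 182) = √(-6*(-12) + 182) = √(72 + 182) = √254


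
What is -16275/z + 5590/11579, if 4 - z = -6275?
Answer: -7302315/3462121 ≈ -2.1092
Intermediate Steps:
z = 6279 (z = 4 - 1*(-6275) = 4 + 6275 = 6279)
-16275/z + 5590/11579 = -16275/6279 + 5590/11579 = -16275*1/6279 + 5590*(1/11579) = -775/299 + 5590/11579 = -7302315/3462121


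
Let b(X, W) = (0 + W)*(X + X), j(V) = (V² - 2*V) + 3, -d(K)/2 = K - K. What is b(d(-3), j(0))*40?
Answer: 0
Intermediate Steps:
d(K) = 0 (d(K) = -2*(K - K) = -2*0 = 0)
j(V) = 3 + V² - 2*V
b(X, W) = 2*W*X (b(X, W) = W*(2*X) = 2*W*X)
b(d(-3), j(0))*40 = (2*(3 + 0² - 2*0)*0)*40 = (2*(3 + 0 + 0)*0)*40 = (2*3*0)*40 = 0*40 = 0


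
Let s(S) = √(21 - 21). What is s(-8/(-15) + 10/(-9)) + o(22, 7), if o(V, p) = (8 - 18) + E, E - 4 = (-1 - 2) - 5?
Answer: -14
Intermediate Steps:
E = -4 (E = 4 + ((-1 - 2) - 5) = 4 + (-3 - 5) = 4 - 8 = -4)
o(V, p) = -14 (o(V, p) = (8 - 18) - 4 = -10 - 4 = -14)
s(S) = 0 (s(S) = √0 = 0)
s(-8/(-15) + 10/(-9)) + o(22, 7) = 0 - 14 = -14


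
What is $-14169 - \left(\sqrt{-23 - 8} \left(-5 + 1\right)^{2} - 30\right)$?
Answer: $-14139 - 16 i \sqrt{31} \approx -14139.0 - 89.084 i$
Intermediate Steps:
$-14169 - \left(\sqrt{-23 - 8} \left(-5 + 1\right)^{2} - 30\right) = -14169 - \left(\sqrt{-31} \left(-4\right)^{2} - 30\right) = -14169 - \left(i \sqrt{31} \cdot 16 - 30\right) = -14169 - \left(16 i \sqrt{31} - 30\right) = -14169 - \left(-30 + 16 i \sqrt{31}\right) = -14169 + \left(30 - 16 i \sqrt{31}\right) = -14139 - 16 i \sqrt{31}$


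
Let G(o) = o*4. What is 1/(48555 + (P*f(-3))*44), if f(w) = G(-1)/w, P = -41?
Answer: 3/138449 ≈ 2.1669e-5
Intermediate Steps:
G(o) = 4*o
f(w) = -4/w (f(w) = (4*(-1))/w = -4/w)
1/(48555 + (P*f(-3))*44) = 1/(48555 - (-164)/(-3)*44) = 1/(48555 - (-164)*(-1)/3*44) = 1/(48555 - 41*4/3*44) = 1/(48555 - 164/3*44) = 1/(48555 - 7216/3) = 1/(138449/3) = 3/138449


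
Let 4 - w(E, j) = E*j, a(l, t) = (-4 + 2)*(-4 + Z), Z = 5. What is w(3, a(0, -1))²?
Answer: 100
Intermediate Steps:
a(l, t) = -2 (a(l, t) = (-4 + 2)*(-4 + 5) = -2*1 = -2)
w(E, j) = 4 - E*j
w(3, a(0, -1))² = (4 - 1*3*(-2))² = (4 + 6)² = 10² = 100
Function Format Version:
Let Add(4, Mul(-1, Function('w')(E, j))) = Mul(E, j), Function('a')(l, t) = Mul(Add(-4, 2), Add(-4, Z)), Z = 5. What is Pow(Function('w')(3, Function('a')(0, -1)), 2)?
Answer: 100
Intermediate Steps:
Function('a')(l, t) = -2 (Function('a')(l, t) = Mul(Add(-4, 2), Add(-4, 5)) = Mul(-2, 1) = -2)
Function('w')(E, j) = Add(4, Mul(-1, E, j)) (Function('w')(E, j) = Add(4, Mul(-1, Mul(E, j))) = Add(4, Mul(-1, E, j)))
Pow(Function('w')(3, Function('a')(0, -1)), 2) = Pow(Add(4, Mul(-1, 3, -2)), 2) = Pow(Add(4, 6), 2) = Pow(10, 2) = 100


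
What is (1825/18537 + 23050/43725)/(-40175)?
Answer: -2253671/144724692475 ≈ -1.5572e-5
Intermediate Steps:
(1825/18537 + 23050/43725)/(-40175) = (1825*(1/18537) + 23050*(1/43725))*(-1/40175) = (1825/18537 + 922/1749)*(-1/40175) = (2253671/3602357)*(-1/40175) = -2253671/144724692475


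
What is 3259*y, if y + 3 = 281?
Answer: 906002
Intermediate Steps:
y = 278 (y = -3 + 281 = 278)
3259*y = 3259*278 = 906002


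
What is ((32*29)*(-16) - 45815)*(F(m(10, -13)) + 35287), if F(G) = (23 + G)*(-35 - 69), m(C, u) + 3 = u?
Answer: -2096452617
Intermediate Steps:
m(C, u) = -3 + u
F(G) = -2392 - 104*G (F(G) = (23 + G)*(-104) = -2392 - 104*G)
((32*29)*(-16) - 45815)*(F(m(10, -13)) + 35287) = ((32*29)*(-16) - 45815)*((-2392 - 104*(-3 - 13)) + 35287) = (928*(-16) - 45815)*((-2392 - 104*(-16)) + 35287) = (-14848 - 45815)*((-2392 + 1664) + 35287) = -60663*(-728 + 35287) = -60663*34559 = -2096452617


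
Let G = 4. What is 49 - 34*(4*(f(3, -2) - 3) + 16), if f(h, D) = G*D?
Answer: 1001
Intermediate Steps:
f(h, D) = 4*D
49 - 34*(4*(f(3, -2) - 3) + 16) = 49 - 34*(4*(4*(-2) - 3) + 16) = 49 - 34*(4*(-8 - 3) + 16) = 49 - 34*(4*(-11) + 16) = 49 - 34*(-44 + 16) = 49 - 34*(-28) = 49 + 952 = 1001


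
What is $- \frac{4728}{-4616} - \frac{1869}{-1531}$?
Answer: $\frac{1983234}{883387} \approx 2.245$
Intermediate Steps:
$- \frac{4728}{-4616} - \frac{1869}{-1531} = \left(-4728\right) \left(- \frac{1}{4616}\right) - - \frac{1869}{1531} = \frac{591}{577} + \frac{1869}{1531} = \frac{1983234}{883387}$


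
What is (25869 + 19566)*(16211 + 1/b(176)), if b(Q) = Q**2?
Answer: 22815273257595/30976 ≈ 7.3655e+8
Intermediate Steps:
(25869 + 19566)*(16211 + 1/b(176)) = (25869 + 19566)*(16211 + 1/(176**2)) = 45435*(16211 + 1/30976) = 45435*(502151937/30976) = 22815273257595/30976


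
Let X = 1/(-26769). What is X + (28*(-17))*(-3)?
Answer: 38226131/26769 ≈ 1428.0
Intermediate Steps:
X = -1/26769 ≈ -3.7357e-5
X + (28*(-17))*(-3) = -1/26769 + (28*(-17))*(-3) = -1/26769 - 476*(-3) = -1/26769 + 1428 = 38226131/26769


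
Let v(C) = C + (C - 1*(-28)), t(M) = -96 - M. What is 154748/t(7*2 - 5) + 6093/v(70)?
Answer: -1207519/840 ≈ -1437.5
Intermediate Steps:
v(C) = 28 + 2*C (v(C) = C + (C + 28) = C + (28 + C) = 28 + 2*C)
154748/t(7*2 - 5) + 6093/v(70) = 154748/(-96 - (7*2 - 5)) + 6093/(28 + 2*70) = 154748/(-96 - (14 - 5)) + 6093/(28 + 140) = 154748/(-96 - 1*9) + 6093/168 = 154748/(-96 - 9) + 6093*(1/168) = 154748/(-105) + 2031/56 = 154748*(-1/105) + 2031/56 = -154748/105 + 2031/56 = -1207519/840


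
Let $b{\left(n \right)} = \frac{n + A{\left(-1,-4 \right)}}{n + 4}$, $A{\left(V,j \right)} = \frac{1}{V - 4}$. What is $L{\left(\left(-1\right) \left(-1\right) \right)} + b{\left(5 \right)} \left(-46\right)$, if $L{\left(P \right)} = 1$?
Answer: $- \frac{353}{15} \approx -23.533$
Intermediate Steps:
$A{\left(V,j \right)} = \frac{1}{-4 + V}$
$b{\left(n \right)} = \frac{- \frac{1}{5} + n}{4 + n}$ ($b{\left(n \right)} = \frac{n + \frac{1}{-4 - 1}}{n + 4} = \frac{n + \frac{1}{-5}}{4 + n} = \frac{n - \frac{1}{5}}{4 + n} = \frac{- \frac{1}{5} + n}{4 + n}$)
$L{\left(\left(-1\right) \left(-1\right) \right)} + b{\left(5 \right)} \left(-46\right) = 1 + \frac{- \frac{1}{5} + 5}{4 + 5} \left(-46\right) = 1 + \frac{1}{9} \cdot \frac{24}{5} \left(-46\right) = 1 + \frac{8}{15} \left(-46\right) = 1 - \frac{368}{15} = - \frac{353}{15}$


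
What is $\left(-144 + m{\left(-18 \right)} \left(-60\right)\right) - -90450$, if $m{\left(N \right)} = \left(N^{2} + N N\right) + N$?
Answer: $52506$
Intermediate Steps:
$m{\left(N \right)} = N + 2 N^{2}$ ($m{\left(N \right)} = \left(N^{2} + N^{2}\right) + N = 2 N^{2} + N = N + 2 N^{2}$)
$\left(-144 + m{\left(-18 \right)} \left(-60\right)\right) - -90450 = \left(-144 + - 18 \left(1 + 2 \left(-18\right)\right) \left(-60\right)\right) - -90450 = \left(-144 + - 18 \left(1 - 36\right) \left(-60\right)\right) + 90450 = \left(-144 + \left(-18\right) \left(-35\right) \left(-60\right)\right) + 90450 = \left(-144 + 630 \left(-60\right)\right) + 90450 = \left(-144 - 37800\right) + 90450 = -37944 + 90450 = 52506$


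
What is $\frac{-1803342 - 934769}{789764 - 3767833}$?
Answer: $\frac{2738111}{2978069} \approx 0.91943$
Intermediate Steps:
$\frac{-1803342 - 934769}{789764 - 3767833} = \frac{-1803342 + \left(-2487580 + 1552811\right)}{-2978069} = \left(-1803342 - 934769\right) \left(- \frac{1}{2978069}\right) = \left(-2738111\right) \left(- \frac{1}{2978069}\right) = \frac{2738111}{2978069}$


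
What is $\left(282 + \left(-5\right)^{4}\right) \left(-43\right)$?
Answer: $-39001$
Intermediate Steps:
$\left(282 + \left(-5\right)^{4}\right) \left(-43\right) = \left(282 + 625\right) \left(-43\right) = 907 \left(-43\right) = -39001$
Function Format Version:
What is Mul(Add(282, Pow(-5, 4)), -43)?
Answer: -39001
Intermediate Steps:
Mul(Add(282, Pow(-5, 4)), -43) = Mul(Add(282, 625), -43) = Mul(907, -43) = -39001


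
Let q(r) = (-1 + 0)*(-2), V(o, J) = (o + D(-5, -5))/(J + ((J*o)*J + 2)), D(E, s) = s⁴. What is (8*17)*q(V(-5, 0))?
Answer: 272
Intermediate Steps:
V(o, J) = (625 + o)/(2 + J + o*J²) (V(o, J) = (o + (-5)⁴)/(J + ((J*o)*J + 2)) = (o + 625)/(J + (o*J² + 2)) = (625 + o)/(J + (2 + o*J²)) = (625 + o)/(2 + J + o*J²))
q(r) = 2 (q(r) = -1*(-2) = 2)
(8*17)*q(V(-5, 0)) = (8*17)*2 = 136*2 = 272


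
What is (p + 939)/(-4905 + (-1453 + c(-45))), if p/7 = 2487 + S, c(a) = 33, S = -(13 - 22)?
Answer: -18411/6325 ≈ -2.9108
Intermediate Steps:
S = 9 (S = -1*(-9) = 9)
p = 17472 (p = 7*(2487 + 9) = 7*2496 = 17472)
(p + 939)/(-4905 + (-1453 + c(-45))) = (17472 + 939)/(-4905 + (-1453 + 33)) = 18411/(-4905 - 1420) = 18411/(-6325) = 18411*(-1/6325) = -18411/6325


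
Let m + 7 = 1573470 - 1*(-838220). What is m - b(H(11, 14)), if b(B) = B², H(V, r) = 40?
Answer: 2410083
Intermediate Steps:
m = 2411683 (m = -7 + (1573470 - 1*(-838220)) = -7 + (1573470 + 838220) = -7 + 2411690 = 2411683)
m - b(H(11, 14)) = 2411683 - 1*40² = 2411683 - 1*1600 = 2411683 - 1600 = 2410083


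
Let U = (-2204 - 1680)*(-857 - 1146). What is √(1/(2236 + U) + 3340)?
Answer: √790089796986558/486368 ≈ 57.793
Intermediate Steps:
U = 7779652 (U = -3884*(-2003) = 7779652)
√(1/(2236 + U) + 3340) = √(1/(2236 + 7779652) + 3340) = √(1/7781888 + 3340) = √(25991505921/7781888) = √790089796986558/486368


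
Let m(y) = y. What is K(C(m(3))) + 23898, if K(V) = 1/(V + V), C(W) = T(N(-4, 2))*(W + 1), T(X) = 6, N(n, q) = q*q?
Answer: 1147105/48 ≈ 23898.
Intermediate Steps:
N(n, q) = q**2
C(W) = 6 + 6*W (C(W) = 6*(W + 1) = 6*(1 + W) = 6 + 6*W)
K(V) = 1/(2*V)
K(C(m(3))) + 23898 = 1/(2*(6 + 6*3)) + 23898 = 1/(2*(6 + 18)) + 23898 = (1/2)/24 + 23898 = (1/2)*(1/24) + 23898 = 1/48 + 23898 = 1147105/48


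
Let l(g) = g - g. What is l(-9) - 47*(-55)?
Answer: 2585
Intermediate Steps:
l(g) = 0
l(-9) - 47*(-55) = 0 - 47*(-55) = 0 + 2585 = 2585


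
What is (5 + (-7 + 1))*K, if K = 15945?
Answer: -15945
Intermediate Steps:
(5 + (-7 + 1))*K = (5 + (-7 + 1))*15945 = (5 - 6)*15945 = -1*15945 = -15945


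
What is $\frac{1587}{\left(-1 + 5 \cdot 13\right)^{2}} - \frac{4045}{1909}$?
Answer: $- \frac{13538737}{7819264} \approx -1.7315$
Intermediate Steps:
$\frac{1587}{\left(-1 + 5 \cdot 13\right)^{2}} - \frac{4045}{1909} = \frac{1587}{\left(-1 + 65\right)^{2}} - \frac{4045}{1909} = \frac{1587}{64^{2}} - \frac{4045}{1909} = \frac{1587}{4096} - \frac{4045}{1909} = - \frac{13538737}{7819264}$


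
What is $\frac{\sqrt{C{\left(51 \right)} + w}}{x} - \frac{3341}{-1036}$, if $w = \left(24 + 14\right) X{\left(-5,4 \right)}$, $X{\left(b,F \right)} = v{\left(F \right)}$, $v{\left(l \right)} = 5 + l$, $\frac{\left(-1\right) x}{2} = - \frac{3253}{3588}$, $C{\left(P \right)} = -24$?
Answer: $\frac{3341}{1036} + \frac{1794 \sqrt{318}}{3253} \approx 13.059$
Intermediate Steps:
$x = \frac{3253}{1794}$ ($x = - 2 \left(- \frac{3253}{3588}\right) = - 2 \left(\left(-3253\right) \frac{1}{3588}\right) = \left(-2\right) \left(- \frac{3253}{3588}\right) = \frac{3253}{1794} \approx 1.8133$)
$X{\left(b,F \right)} = 5 + F$
$w = 342$ ($w = \left(24 + 14\right) \left(5 + 4\right) = 38 \cdot 9 = 342$)
$\frac{\sqrt{C{\left(51 \right)} + w}}{x} - \frac{3341}{-1036} = \frac{\sqrt{-24 + 342}}{\frac{3253}{1794}} - \frac{3341}{-1036} = \sqrt{318} \cdot \frac{1794}{3253} - - \frac{3341}{1036} = \frac{1794 \sqrt{318}}{3253} + \frac{3341}{1036} = \frac{3341}{1036} + \frac{1794 \sqrt{318}}{3253}$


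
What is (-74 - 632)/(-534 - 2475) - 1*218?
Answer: -655256/3009 ≈ -217.77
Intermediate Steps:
(-74 - 632)/(-534 - 2475) - 1*218 = -706/(-3009) - 218 = -706*(-1/3009) - 218 = 706/3009 - 218 = -655256/3009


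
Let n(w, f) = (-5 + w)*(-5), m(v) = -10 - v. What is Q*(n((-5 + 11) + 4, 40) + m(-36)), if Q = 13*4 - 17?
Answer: 35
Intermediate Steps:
Q = 35 (Q = 52 - 17 = 35)
n(w, f) = 25 - 5*w
Q*(n((-5 + 11) + 4, 40) + m(-36)) = 35*((25 - 5*((-5 + 11) + 4)) + (-10 - 1*(-36))) = 35*((25 - 5*(6 + 4)) + (-10 + 36)) = 35*((25 - 5*10) + 26) = 35*((25 - 50) + 26) = 35*(-25 + 26) = 35*1 = 35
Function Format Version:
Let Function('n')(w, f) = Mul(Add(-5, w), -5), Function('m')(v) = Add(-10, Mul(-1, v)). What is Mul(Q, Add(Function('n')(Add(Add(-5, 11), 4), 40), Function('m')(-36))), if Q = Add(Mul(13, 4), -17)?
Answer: 35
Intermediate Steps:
Q = 35 (Q = Add(52, -17) = 35)
Function('n')(w, f) = Add(25, Mul(-5, w))
Mul(Q, Add(Function('n')(Add(Add(-5, 11), 4), 40), Function('m')(-36))) = Mul(35, Add(Add(25, Mul(-5, Add(Add(-5, 11), 4))), Add(-10, Mul(-1, -36)))) = Mul(35, Add(Add(25, Mul(-5, Add(6, 4))), Add(-10, 36))) = Mul(35, Add(Add(25, Mul(-5, 10)), 26)) = Mul(35, Add(Add(25, -50), 26)) = Mul(35, Add(-25, 26)) = Mul(35, 1) = 35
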